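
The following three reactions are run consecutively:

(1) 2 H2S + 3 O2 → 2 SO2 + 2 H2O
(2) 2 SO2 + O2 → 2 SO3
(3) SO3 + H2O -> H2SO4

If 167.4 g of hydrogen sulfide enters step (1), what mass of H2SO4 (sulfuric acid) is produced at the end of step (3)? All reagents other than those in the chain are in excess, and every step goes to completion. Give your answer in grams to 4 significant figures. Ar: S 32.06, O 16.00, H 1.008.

M(H2S) = 2(1.008) + 32.06 = 34.076 g/mol.
M(H2SO4) = 2(1.008) + 32.06 + 4(16.00) = 98.076 g/mol.
n(H2S) = 167.4 / 34.076 = 4.9125 mol.
Reaction (1): H2S→SO2 ratio 2:2 ⇒ n(SO2) = 4.9125 mol.
Reaction (2): SO2→SO3 ratio 2:2 ⇒ n(SO3) = 4.9125 mol.
Reaction (3): SO3→H2SO4 ratio 1:1 ⇒ n(H2SO4) = 4.9125 mol.
Mass of H2SO4 = 4.9125 × 98.076 = 481.80 g.

481.8 g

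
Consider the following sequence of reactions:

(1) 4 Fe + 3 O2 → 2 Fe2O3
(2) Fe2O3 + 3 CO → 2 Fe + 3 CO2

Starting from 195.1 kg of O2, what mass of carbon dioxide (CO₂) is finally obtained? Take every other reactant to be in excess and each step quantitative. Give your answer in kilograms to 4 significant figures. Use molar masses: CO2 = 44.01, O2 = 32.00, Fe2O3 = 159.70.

536.6 kg

195.1 kg = 195100 g.
n(O2) = 195100 / 32.00 = 6096.9 mol.
Step 1 gives a 3:2 ratio of O2 to Fe2O3, so n(Fe2O3) = 4064.6 mol.
In step 2 the Fe2O3:CO2 ratio is 1:3, so n(CO2) = 12194 mol.
Mass of CO2 = 12194 × 44.01 = 536650 g = 536.6 kg.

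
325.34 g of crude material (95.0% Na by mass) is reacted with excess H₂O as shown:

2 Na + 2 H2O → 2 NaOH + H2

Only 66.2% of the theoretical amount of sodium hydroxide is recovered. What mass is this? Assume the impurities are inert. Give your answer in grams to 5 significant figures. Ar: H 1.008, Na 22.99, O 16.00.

355.97 g

Pure Na available = 325.34 g × 0.950 = 309.073 g.
M(Na) = 22.99 g/mol.
M(NaOH) = 22.99 + 16.00 + 1.008 = 39.998 g/mol.
n(Na) = 309.073 g / 22.99 g/mol = 13.4438 mol.
From the equation the Na:NaOH mole ratio is 2:2, so n(NaOH) = 13.4438 × 2/2 = 13.4438 mol.
Mass of NaOH = 13.4438 mol × 39.998 g/mol = 537.725 g.
Actual mass collected = 537.725 g × 0.662 = 355.974 g.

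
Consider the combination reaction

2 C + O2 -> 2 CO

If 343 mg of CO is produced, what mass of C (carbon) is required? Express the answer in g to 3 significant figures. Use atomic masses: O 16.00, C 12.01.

M(CO) = 12.01 + 16.00 = 28.01 g/mol.
M(C) = 12.01 g/mol.
Convert: 343 mg = 0.3430 g.
n(CO) = 0.3430 g / 28.01 g/mol = 0.01225 mol.
From the equation the CO:C mole ratio is 2:2, so n(C) = 0.01225 × 2/2 = 0.01225 mol.
Mass of C = 0.01225 mol × 12.01 g/mol = 0.1471 g.

0.147 g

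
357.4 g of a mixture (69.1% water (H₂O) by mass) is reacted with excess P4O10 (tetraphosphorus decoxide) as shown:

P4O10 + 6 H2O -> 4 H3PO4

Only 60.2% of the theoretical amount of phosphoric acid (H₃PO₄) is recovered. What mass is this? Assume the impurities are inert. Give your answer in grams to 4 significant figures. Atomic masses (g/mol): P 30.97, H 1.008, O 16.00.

Pure H2O available = 357.4 g × 0.691 = 246.96 g.
M(H2O) = 2(1.008) + 16.00 = 18.016 g/mol.
M(H3PO4) = 3(1.008) + 30.97 + 4(16.00) = 97.994 g/mol.
n(H2O) = 246.96 g / 18.016 g/mol = 13.708 mol.
From the equation the H2O:H3PO4 mole ratio is 6:4, so n(H3PO4) = 13.708 × 4/6 = 9.1387 mol.
Mass of H3PO4 = 9.1387 mol × 97.994 g/mol = 895.53 g.
Actual mass collected = 895.53 g × 0.602 = 539.11 g.

539.1 g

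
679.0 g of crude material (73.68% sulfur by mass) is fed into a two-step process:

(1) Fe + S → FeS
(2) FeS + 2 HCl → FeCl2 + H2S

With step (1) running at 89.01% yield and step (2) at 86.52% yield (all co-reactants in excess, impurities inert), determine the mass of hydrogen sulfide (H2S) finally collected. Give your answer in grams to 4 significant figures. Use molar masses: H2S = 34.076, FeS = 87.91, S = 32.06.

409.5 g

Pure S = 679.0 × 0.7368 = 500.29 g.
n(S) = 500.29 / 32.06 = 15.605 mol.
Step 1 (S:FeS = 1:1): theoretical n(FeS) = 15.605 mol; at 89.01% yield, n(FeS) = 13.890 mol.
Step 2 (FeS:H2S = 1:1): theoretical n(H2S) = 13.890 mol, so theoretical mass = 13.890 × 34.076 = 473.31 g.
At 86.52% yield, actual mass of H2S = 473.31 × 0.8652 = 409.51 g.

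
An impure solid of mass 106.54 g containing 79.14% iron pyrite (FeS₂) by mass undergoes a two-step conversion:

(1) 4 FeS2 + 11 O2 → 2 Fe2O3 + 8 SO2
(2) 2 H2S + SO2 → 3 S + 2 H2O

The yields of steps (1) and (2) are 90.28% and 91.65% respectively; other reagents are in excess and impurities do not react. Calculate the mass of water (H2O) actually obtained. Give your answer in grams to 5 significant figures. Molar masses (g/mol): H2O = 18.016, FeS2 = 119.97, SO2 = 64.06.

Pure FeS2 = 106.54 × 0.7914 = 84.3158 g.
n(FeS2) = 84.3158 / 119.97 = 0.702807 mol.
Step 1 (FeS2:SO2 = 4:8): theoretical n(SO2) = 1.40561 mol; at 90.28% yield, n(SO2) = 1.26899 mol.
Step 2 (SO2:H2O = 1:2): theoretical n(H2O) = 2.53798 mol, so theoretical mass = 2.53798 × 18.016 = 45.7242 g.
At 91.65% yield, actual mass of H2O = 45.7242 × 0.9165 = 41.9062 g.

41.906 g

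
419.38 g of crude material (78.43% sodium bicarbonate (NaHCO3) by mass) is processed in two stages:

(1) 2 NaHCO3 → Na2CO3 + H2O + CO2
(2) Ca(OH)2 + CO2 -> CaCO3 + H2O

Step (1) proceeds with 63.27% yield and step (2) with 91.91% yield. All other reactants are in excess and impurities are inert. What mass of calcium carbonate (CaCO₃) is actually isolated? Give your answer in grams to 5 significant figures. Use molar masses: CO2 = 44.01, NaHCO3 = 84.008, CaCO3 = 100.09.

113.94 g

Pure NaHCO3 = 419.38 × 0.7843 = 328.920 g.
n(NaHCO3) = 328.920 / 84.008 = 3.91534 mol.
Step 1 (NaHCO3:CO2 = 2:1): theoretical n(CO2) = 1.95767 mol; at 63.27% yield, n(CO2) = 1.23862 mol.
Step 2 (CO2:CaCO3 = 1:1): theoretical n(CaCO3) = 1.23862 mol, so theoretical mass = 1.23862 × 100.09 = 123.973 g.
At 91.91% yield, actual mass of CaCO3 = 123.973 × 0.9191 = 113.944 g.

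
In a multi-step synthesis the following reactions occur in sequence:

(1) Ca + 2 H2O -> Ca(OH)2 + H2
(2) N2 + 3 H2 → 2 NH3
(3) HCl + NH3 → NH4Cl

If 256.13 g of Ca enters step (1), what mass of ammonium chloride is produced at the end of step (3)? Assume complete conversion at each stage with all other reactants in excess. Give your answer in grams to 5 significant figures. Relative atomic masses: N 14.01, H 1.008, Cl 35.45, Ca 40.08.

227.89 g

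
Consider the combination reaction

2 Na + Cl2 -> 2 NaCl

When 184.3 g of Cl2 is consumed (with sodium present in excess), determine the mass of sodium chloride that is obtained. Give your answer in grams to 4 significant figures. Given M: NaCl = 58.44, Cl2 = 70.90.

303.8 g

n(Cl2) = 184.30 g / 70.90 g/mol = 2.5994 mol.
From the equation the Cl2:NaCl mole ratio is 1:2, so n(NaCl) = 2.5994 × 2/1 = 5.1989 mol.
Mass of NaCl = 5.1989 mol × 58.44 g/mol = 303.82 g.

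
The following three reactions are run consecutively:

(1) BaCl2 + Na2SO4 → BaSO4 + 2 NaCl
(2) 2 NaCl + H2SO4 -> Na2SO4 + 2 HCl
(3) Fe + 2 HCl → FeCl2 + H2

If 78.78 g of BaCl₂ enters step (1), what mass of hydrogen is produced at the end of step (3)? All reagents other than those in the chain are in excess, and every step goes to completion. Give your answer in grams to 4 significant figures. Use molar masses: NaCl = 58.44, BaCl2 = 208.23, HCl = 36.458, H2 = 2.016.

0.7627 g

n(BaCl2) = 78.78 / 208.23 = 0.37833 mol.
Reaction (1): BaCl2→NaCl ratio 1:2 ⇒ n(NaCl) = 0.75666 mol.
Reaction (2): NaCl→HCl ratio 2:2 ⇒ n(HCl) = 0.75666 mol.
Reaction (3): HCl→H2 ratio 2:1 ⇒ n(H2) = 0.37833 mol.
Mass of H2 = 0.37833 × 2.016 = 0.76272 g.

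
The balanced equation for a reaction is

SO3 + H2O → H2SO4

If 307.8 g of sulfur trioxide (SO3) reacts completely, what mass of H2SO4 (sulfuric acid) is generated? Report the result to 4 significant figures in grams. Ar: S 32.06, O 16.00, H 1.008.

M(SO3) = 32.06 + 3(16.00) = 80.06 g/mol.
M(H2SO4) = 2(1.008) + 32.06 + 4(16.00) = 98.076 g/mol.
n(SO3) = 307.80 g / 80.06 g/mol = 3.8446 mol.
From the equation the SO3:H2SO4 mole ratio is 1:1, so n(H2SO4) = 3.8446 × 1/1 = 3.8446 mol.
Mass of H2SO4 = 3.8446 mol × 98.076 g/mol = 377.06 g.

377.1 g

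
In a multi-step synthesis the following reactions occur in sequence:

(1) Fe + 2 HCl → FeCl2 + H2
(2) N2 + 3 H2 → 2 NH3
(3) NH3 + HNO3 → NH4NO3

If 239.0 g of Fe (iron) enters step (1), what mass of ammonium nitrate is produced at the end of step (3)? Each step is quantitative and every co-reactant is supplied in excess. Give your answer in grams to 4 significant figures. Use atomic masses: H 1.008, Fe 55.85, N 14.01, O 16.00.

M(Fe) = 55.85 g/mol.
M(NH4NO3) = 2(14.01) + 4(1.008) + 3(16.00) = 80.052 g/mol.
n(Fe) = 239.0 / 55.85 = 4.2793 mol.
Reaction (1): Fe→H2 ratio 1:1 ⇒ n(H2) = 4.2793 mol.
Reaction (2): H2→NH3 ratio 3:2 ⇒ n(NH3) = 2.8529 mol.
Reaction (3): NH3→NH4NO3 ratio 1:1 ⇒ n(NH4NO3) = 2.8529 mol.
Mass of NH4NO3 = 2.8529 × 80.052 = 228.38 g.

228.4 g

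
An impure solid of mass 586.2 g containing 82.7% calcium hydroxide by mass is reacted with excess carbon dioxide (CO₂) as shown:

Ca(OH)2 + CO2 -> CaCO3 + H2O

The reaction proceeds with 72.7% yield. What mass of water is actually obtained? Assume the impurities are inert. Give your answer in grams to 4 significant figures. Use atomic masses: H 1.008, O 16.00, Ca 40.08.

85.69 g

Pure Ca(OH)2 available = 586.2 g × 0.827 = 484.79 g.
M(Ca(OH)2) = 40.08 + 2(16.00) + 2(1.008) = 74.096 g/mol.
M(H2O) = 2(1.008) + 16.00 = 18.016 g/mol.
n(Ca(OH)2) = 484.79 g / 74.096 g/mol = 6.5427 mol.
From the equation the Ca(OH)2:H2O mole ratio is 1:1, so n(H2O) = 6.5427 × 1/1 = 6.5427 mol.
Mass of H2O = 6.5427 mol × 18.016 g/mol = 117.87 g.
Actual mass collected = 117.87 g × 0.727 = 85.694 g.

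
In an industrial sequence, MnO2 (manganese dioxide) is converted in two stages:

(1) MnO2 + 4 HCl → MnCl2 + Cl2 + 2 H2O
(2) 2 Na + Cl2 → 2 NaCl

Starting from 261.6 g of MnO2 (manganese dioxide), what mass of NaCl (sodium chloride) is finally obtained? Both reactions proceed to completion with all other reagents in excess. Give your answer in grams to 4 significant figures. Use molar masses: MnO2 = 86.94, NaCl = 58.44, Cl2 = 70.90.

351.7 g

n(MnO2) = 261.60 / 86.94 = 3.0090 mol.
Step 1 gives a 1:1 ratio of MnO2 to Cl2, so n(Cl2) = 3.0090 mol.
In step 2 the Cl2:NaCl ratio is 1:2, so n(NaCl) = 6.0179 mol.
Mass of NaCl = 6.0179 × 58.44 = 351.69 g.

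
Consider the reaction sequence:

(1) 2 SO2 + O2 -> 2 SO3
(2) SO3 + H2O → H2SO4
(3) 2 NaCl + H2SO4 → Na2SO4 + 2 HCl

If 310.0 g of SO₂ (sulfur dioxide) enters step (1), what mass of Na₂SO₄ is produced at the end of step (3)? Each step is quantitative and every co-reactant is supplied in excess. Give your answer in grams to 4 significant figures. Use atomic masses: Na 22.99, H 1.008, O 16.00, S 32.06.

M(SO2) = 32.06 + 2(16.00) = 64.06 g/mol.
M(Na2SO4) = 2(22.99) + 32.06 + 4(16.00) = 142.04 g/mol.
n(SO2) = 310.0 / 64.06 = 4.8392 mol.
Reaction (1): SO2→SO3 ratio 2:2 ⇒ n(SO3) = 4.8392 mol.
Reaction (2): SO3→H2SO4 ratio 1:1 ⇒ n(H2SO4) = 4.8392 mol.
Reaction (3): H2SO4→Na2SO4 ratio 1:1 ⇒ n(Na2SO4) = 4.8392 mol.
Mass of Na2SO4 = 4.8392 × 142.04 = 687.36 g.

687.4 g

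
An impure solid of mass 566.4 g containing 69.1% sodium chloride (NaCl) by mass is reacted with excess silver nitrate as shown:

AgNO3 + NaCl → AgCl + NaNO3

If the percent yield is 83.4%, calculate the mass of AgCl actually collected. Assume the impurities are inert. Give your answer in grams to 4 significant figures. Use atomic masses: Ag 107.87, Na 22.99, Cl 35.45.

Pure NaCl available = 566.4 g × 0.691 = 391.38 g.
M(NaCl) = 22.99 + 35.45 = 58.44 g/mol.
M(AgCl) = 107.87 + 35.45 = 143.32 g/mol.
n(NaCl) = 391.38 g / 58.44 g/mol = 6.6972 mol.
From the equation the NaCl:AgCl mole ratio is 1:1, so n(AgCl) = 6.6972 × 1/1 = 6.6972 mol.
Mass of AgCl = 6.6972 mol × 143.32 g/mol = 959.84 g.
Actual mass collected = 959.84 g × 0.834 = 800.50 g.

800.5 g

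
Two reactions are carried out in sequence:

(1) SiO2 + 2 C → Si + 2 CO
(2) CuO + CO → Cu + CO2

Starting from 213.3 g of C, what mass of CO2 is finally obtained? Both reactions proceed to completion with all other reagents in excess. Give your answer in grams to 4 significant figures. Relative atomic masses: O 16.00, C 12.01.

M(C) = 12.01 g/mol.
M(CO2) = 12.01 + 2(16.00) = 44.01 g/mol.
n(C) = 213.30 / 12.01 = 17.760 mol.
Step 1 gives a 2:2 ratio of C to CO, so n(CO) = 17.760 mol.
In step 2 the CO:CO2 ratio is 1:1, so n(CO2) = 17.760 mol.
Mass of CO2 = 17.760 × 44.01 = 781.63 g.

781.6 g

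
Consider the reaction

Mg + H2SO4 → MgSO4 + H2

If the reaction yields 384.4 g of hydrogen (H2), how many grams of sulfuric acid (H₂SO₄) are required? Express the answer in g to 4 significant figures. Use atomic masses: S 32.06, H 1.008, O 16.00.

18700 g

M(H2) = 2(1.008) = 2.016 g/mol.
M(H2SO4) = 2(1.008) + 32.06 + 4(16.00) = 98.076 g/mol.
n(H2) = 384.40 g / 2.016 g/mol = 190.67 mol.
From the equation the H2:H2SO4 mole ratio is 1:1, so n(H2SO4) = 190.67 × 1/1 = 190.67 mol.
Mass of H2SO4 = 190.67 mol × 98.076 g/mol = 18701 g.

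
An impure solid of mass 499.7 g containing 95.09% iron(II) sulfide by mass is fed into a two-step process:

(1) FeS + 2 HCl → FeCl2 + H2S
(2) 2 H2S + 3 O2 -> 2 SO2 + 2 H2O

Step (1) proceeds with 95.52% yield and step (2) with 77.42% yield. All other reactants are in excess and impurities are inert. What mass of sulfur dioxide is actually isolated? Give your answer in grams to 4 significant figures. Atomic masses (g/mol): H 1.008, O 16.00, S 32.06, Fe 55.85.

256.1 g

Pure FeS = 499.7 × 0.9509 = 475.16 g.
M(FeS) = 55.85 + 32.06 = 87.91 g/mol.
M(SO2) = 32.06 + 2(16.00) = 64.06 g/mol.
n(FeS) = 475.16 / 87.91 = 5.4051 mol.
Step 1 (FeS:H2S = 1:1): theoretical n(H2S) = 5.4051 mol; at 95.52% yield, n(H2S) = 5.1630 mol.
Step 2 (H2S:SO2 = 2:2): theoretical n(SO2) = 5.1630 mol, so theoretical mass = 5.1630 × 64.06 = 330.74 g.
At 77.42% yield, actual mass of SO2 = 330.74 × 0.7742 = 256.06 g.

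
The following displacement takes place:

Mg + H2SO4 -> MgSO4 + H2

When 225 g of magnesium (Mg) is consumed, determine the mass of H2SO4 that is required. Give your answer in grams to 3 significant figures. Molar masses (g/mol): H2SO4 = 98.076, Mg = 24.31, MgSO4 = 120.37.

n(Mg) = 225.0 g / 24.31 g/mol = 9.255 mol.
From the equation the Mg:H2SO4 mole ratio is 1:1, so n(H2SO4) = 9.255 × 1/1 = 9.255 mol.
Mass of H2SO4 = 9.255 mol × 98.076 g/mol = 907.7 g.

908 g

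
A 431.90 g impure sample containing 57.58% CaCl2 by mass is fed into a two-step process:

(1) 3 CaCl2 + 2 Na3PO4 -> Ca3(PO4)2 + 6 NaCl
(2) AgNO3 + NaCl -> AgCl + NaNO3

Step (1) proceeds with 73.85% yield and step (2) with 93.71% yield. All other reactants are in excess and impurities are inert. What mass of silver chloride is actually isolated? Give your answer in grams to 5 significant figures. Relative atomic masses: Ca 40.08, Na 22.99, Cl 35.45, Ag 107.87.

Pure CaCl2 = 431.90 × 0.5758 = 248.688 g.
M(CaCl2) = 40.08 + 2(35.45) = 110.98 g/mol.
M(AgCl) = 107.87 + 35.45 = 143.32 g/mol.
n(CaCl2) = 248.688 / 110.98 = 2.24084 mol.
Step 1 (CaCl2:NaCl = 3:6): theoretical n(NaCl) = 4.48167 mol; at 73.85% yield, n(NaCl) = 3.30972 mol.
Step 2 (NaCl:AgCl = 1:1): theoretical n(AgCl) = 3.30972 mol, so theoretical mass = 3.30972 × 143.32 = 474.348 g.
At 93.71% yield, actual mass of AgCl = 474.348 × 0.9371 = 444.512 g.

444.51 g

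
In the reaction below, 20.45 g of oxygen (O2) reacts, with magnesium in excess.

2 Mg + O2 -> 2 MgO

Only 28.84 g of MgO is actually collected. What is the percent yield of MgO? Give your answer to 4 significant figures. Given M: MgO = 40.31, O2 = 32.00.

55.98 %

n(O2) = 20.450 g / 32.00 g/mol = 0.63906 mol.
From the equation the O2:MgO mole ratio is 1:2, so n(MgO) = 0.63906 × 2/1 = 1.2781 mol.
Mass of MgO = 1.2781 mol × 40.31 g/mol = 51.521 g.
This is the theoretical yield. Percent yield = 28.84 g / 51.521 g × 100% = 55.977%.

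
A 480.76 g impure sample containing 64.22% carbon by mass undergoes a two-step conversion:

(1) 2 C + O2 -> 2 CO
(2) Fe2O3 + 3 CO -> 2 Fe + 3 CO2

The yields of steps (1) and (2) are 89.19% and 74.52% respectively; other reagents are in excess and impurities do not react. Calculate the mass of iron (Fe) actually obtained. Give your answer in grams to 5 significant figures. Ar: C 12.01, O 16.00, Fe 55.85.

Pure C = 480.76 × 0.6422 = 308.744 g.
M(C) = 12.01 g/mol.
M(Fe) = 55.85 g/mol.
n(C) = 308.744 / 12.01 = 25.7072 mol.
Step 1 (C:CO = 2:2): theoretical n(CO) = 25.7072 mol; at 89.19% yield, n(CO) = 22.9283 mol.
Step 2 (CO:Fe = 3:2): theoretical n(Fe) = 15.2855 mol, so theoretical mass = 15.2855 × 55.85 = 853.697 g.
At 74.52% yield, actual mass of Fe = 853.697 × 0.7452 = 636.175 g.

636.17 g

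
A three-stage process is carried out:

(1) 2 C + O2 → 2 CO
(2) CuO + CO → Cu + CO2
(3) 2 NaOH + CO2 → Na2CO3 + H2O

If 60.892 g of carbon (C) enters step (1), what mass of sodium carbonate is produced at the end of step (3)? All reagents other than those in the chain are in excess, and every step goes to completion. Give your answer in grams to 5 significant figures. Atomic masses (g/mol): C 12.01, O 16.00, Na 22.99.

537.38 g

M(C) = 12.01 g/mol.
M(Na2CO3) = 2(22.99) + 12.01 + 3(16.00) = 105.99 g/mol.
n(C) = 60.892 / 12.01 = 5.07011 mol.
Reaction (1): C→CO ratio 2:2 ⇒ n(CO) = 5.07011 mol.
Reaction (2): CO→CO2 ratio 1:1 ⇒ n(CO2) = 5.07011 mol.
Reaction (3): CO2→Na2CO3 ratio 1:1 ⇒ n(Na2CO3) = 5.07011 mol.
Mass of Na2CO3 = 5.07011 × 105.99 = 537.381 g.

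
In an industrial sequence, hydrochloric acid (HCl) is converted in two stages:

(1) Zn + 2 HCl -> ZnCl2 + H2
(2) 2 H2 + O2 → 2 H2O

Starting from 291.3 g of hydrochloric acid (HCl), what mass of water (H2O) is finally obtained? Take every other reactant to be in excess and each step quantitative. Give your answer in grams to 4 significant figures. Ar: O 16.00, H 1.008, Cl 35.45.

71.97 g

M(HCl) = 1.008 + 35.45 = 36.458 g/mol.
M(H2O) = 2(1.008) + 16.00 = 18.016 g/mol.
n(HCl) = 291.30 / 36.458 = 7.9900 mol.
Step 1 gives a 2:1 ratio of HCl to H2, so n(H2) = 3.9950 mol.
In step 2 the H2:H2O ratio is 2:2, so n(H2O) = 3.9950 mol.
Mass of H2O = 3.9950 × 18.016 = 71.974 g.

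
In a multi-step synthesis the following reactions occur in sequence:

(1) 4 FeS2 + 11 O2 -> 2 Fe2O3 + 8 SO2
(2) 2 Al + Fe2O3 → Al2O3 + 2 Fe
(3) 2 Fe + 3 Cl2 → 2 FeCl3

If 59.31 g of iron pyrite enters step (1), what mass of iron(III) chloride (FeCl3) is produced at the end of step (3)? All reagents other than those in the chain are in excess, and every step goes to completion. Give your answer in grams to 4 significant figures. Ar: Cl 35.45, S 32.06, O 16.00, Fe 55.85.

M(FeS2) = 55.85 + 2(32.06) = 119.97 g/mol.
M(FeCl3) = 55.85 + 3(35.45) = 162.20 g/mol.
n(FeS2) = 59.31 / 119.97 = 0.49437 mol.
Reaction (1): FeS2→Fe2O3 ratio 4:2 ⇒ n(Fe2O3) = 0.24719 mol.
Reaction (2): Fe2O3→Fe ratio 1:2 ⇒ n(Fe) = 0.49437 mol.
Reaction (3): Fe→FeCl3 ratio 2:2 ⇒ n(FeCl3) = 0.49437 mol.
Mass of FeCl3 = 0.49437 × 162.20 = 80.187 g.

80.19 g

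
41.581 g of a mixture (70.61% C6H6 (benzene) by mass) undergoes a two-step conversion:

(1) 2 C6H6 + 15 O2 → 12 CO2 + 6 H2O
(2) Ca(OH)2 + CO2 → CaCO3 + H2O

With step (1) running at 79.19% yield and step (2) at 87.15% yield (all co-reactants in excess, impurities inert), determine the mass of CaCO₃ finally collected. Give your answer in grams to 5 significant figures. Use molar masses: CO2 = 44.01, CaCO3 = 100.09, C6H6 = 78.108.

155.79 g

Pure C6H6 = 41.581 × 0.7061 = 29.3603 g.
n(C6H6) = 29.3603 / 78.108 = 0.375894 mol.
Step 1 (C6H6:CO2 = 2:12): theoretical n(CO2) = 2.25537 mol; at 79.19% yield, n(CO2) = 1.78602 mol.
Step 2 (CO2:CaCO3 = 1:1): theoretical n(CaCO3) = 1.78602 mol, so theoretical mass = 1.78602 × 100.09 = 178.763 g.
At 87.15% yield, actual mass of CaCO3 = 178.763 × 0.8715 = 155.792 g.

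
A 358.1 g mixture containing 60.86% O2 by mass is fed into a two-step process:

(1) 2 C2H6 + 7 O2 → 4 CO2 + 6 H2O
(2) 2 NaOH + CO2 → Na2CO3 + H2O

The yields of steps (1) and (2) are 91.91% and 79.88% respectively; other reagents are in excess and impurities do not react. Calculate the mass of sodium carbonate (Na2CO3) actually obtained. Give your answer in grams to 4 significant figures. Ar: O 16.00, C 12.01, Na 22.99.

302.8 g

Pure O2 = 358.1 × 0.6086 = 217.94 g.
M(O2) = 2(16.00) = 32.00 g/mol.
M(Na2CO3) = 2(22.99) + 12.01 + 3(16.00) = 105.99 g/mol.
n(O2) = 217.94 / 32.00 = 6.8106 mol.
Step 1 (O2:CO2 = 7:4): theoretical n(CO2) = 3.8918 mol; at 91.91% yield, n(CO2) = 3.5769 mol.
Step 2 (CO2:Na2CO3 = 1:1): theoretical n(Na2CO3) = 3.5769 mol, so theoretical mass = 3.5769 × 105.99 = 379.12 g.
At 79.88% yield, actual mass of Na2CO3 = 379.12 × 0.7988 = 302.84 g.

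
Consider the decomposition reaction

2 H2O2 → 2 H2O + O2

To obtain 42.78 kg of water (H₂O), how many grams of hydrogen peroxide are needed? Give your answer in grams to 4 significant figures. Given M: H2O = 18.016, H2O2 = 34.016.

Convert: 42.78 kg = 42780 g.
n(H2O) = 42780 g / 18.016 g/mol = 2374.6 mol.
From the equation the H2O:H2O2 mole ratio is 2:2, so n(H2O2) = 2374.6 × 2/2 = 2374.6 mol.
Mass of H2O2 = 2374.6 mol × 34.016 g/mol = 80773 g.

80770 g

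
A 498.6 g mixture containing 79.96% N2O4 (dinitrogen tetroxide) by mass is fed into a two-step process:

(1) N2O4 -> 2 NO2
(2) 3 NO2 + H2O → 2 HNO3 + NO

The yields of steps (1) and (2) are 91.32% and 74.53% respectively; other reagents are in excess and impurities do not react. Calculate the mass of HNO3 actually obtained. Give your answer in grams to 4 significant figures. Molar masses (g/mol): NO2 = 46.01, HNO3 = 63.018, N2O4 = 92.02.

Pure N2O4 = 498.6 × 0.7996 = 398.68 g.
n(N2O4) = 398.68 / 92.02 = 4.3325 mol.
Step 1 (N2O4:NO2 = 1:2): theoretical n(NO2) = 8.6651 mol; at 91.32% yield, n(NO2) = 7.9130 mol.
Step 2 (NO2:HNO3 = 3:2): theoretical n(HNO3) = 5.2753 mol, so theoretical mass = 5.2753 × 63.018 = 332.44 g.
At 74.53% yield, actual mass of HNO3 = 332.44 × 0.7453 = 247.77 g.

247.8 g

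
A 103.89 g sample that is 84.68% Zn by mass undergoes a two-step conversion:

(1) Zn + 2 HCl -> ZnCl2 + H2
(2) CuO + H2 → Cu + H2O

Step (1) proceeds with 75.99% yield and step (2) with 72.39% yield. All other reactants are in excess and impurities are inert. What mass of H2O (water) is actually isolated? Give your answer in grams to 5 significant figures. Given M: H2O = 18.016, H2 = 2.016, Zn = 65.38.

13.335 g

Pure Zn = 103.89 × 0.8468 = 87.9741 g.
n(Zn) = 87.9741 / 65.38 = 1.34558 mol.
Step 1 (Zn:H2 = 1:1): theoretical n(H2) = 1.34558 mol; at 75.99% yield, n(H2) = 1.02251 mol.
Step 2 (H2:H2O = 1:1): theoretical n(H2O) = 1.02251 mol, so theoretical mass = 1.02251 × 18.016 = 18.4215 g.
At 72.39% yield, actual mass of H2O = 18.4215 × 0.7239 = 13.3353 g.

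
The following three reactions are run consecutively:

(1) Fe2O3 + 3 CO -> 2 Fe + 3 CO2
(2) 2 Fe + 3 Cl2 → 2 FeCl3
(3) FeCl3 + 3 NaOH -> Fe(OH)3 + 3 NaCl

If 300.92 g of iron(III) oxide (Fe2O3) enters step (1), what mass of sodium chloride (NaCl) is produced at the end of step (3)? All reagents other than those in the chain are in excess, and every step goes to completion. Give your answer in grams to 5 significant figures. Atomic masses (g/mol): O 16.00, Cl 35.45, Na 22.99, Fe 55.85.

660.71 g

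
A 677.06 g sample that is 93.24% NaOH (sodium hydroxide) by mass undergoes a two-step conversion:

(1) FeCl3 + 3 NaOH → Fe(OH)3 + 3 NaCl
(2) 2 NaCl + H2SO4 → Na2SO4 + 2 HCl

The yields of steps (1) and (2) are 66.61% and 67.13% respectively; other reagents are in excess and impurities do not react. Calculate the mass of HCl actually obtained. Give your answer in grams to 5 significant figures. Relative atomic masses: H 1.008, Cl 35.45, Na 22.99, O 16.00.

257.30 g

Pure NaOH = 677.06 × 0.9324 = 631.291 g.
M(NaOH) = 22.99 + 16.00 + 1.008 = 39.998 g/mol.
M(HCl) = 1.008 + 35.45 = 36.458 g/mol.
n(NaOH) = 631.291 / 39.998 = 15.7831 mol.
Step 1 (NaOH:NaCl = 3:3): theoretical n(NaCl) = 15.7831 mol; at 66.61% yield, n(NaCl) = 10.5131 mol.
Step 2 (NaCl:HCl = 2:2): theoretical n(HCl) = 10.5131 mol, so theoretical mass = 10.5131 × 36.458 = 383.286 g.
At 67.13% yield, actual mass of HCl = 383.286 × 0.6713 = 257.300 g.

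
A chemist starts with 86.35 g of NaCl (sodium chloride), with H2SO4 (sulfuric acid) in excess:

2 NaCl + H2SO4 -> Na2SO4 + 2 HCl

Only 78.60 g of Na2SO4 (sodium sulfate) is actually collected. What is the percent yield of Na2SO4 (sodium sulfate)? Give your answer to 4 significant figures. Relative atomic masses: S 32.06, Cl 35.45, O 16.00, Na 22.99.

M(NaCl) = 22.99 + 35.45 = 58.44 g/mol.
M(Na2SO4) = 2(22.99) + 32.06 + 4(16.00) = 142.04 g/mol.
n(NaCl) = 86.350 g / 58.44 g/mol = 1.4776 mol.
From the equation the NaCl:Na2SO4 mole ratio is 2:1, so n(Na2SO4) = 1.4776 × 1/2 = 0.73879 mol.
Mass of Na2SO4 = 0.73879 mol × 142.04 g/mol = 104.94 g.
This is the theoretical yield. Percent yield = 78.60 g / 104.94 g × 100% = 74.901%.

74.90 %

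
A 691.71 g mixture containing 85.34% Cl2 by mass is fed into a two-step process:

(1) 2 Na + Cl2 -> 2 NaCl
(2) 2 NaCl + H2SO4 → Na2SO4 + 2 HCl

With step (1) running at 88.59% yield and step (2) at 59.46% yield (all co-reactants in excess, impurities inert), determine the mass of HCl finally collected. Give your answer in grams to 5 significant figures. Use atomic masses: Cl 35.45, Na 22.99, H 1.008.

Pure Cl2 = 691.71 × 0.8534 = 590.305 g.
M(Cl2) = 2(35.45) = 70.90 g/mol.
M(HCl) = 1.008 + 35.45 = 36.458 g/mol.
n(Cl2) = 590.305 / 70.90 = 8.32589 mol.
Step 1 (Cl2:NaCl = 1:2): theoretical n(NaCl) = 16.6518 mol; at 88.59% yield, n(NaCl) = 14.7518 mol.
Step 2 (NaCl:HCl = 2:2): theoretical n(HCl) = 14.7518 mol, so theoretical mass = 14.7518 × 36.458 = 537.821 g.
At 59.46% yield, actual mass of HCl = 537.821 × 0.5946 = 319.789 g.

319.79 g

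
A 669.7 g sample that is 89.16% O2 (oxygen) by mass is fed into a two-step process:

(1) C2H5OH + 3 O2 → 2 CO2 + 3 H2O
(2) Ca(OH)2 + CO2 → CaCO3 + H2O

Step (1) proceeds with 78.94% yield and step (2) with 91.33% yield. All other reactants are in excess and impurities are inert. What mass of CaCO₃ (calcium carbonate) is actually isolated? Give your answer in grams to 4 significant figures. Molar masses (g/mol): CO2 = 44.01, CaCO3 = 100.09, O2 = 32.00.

897.7 g

Pure O2 = 669.7 × 0.8916 = 597.10 g.
n(O2) = 597.10 / 32.00 = 18.660 mol.
Step 1 (O2:CO2 = 3:2): theoretical n(CO2) = 12.440 mol; at 78.94% yield, n(CO2) = 9.8199 mol.
Step 2 (CO2:CaCO3 = 1:1): theoretical n(CaCO3) = 9.8199 mol, so theoretical mass = 9.8199 × 100.09 = 982.87 g.
At 91.33% yield, actual mass of CaCO3 = 982.87 × 0.9133 = 897.66 g.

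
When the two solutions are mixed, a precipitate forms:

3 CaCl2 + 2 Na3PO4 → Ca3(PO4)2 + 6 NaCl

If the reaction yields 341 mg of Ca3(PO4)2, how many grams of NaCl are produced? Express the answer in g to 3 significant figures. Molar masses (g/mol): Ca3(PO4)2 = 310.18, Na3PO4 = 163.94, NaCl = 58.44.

Convert: 341 mg = 0.3410 g.
n(Ca3(PO4)2) = 0.3410 g / 310.18 g/mol = 0.001099 mol.
From the equation the Ca3(PO4)2:NaCl mole ratio is 1:6, so n(NaCl) = 0.001099 × 6/1 = 0.006596 mol.
Mass of NaCl = 0.006596 mol × 58.44 g/mol = 0.3855 g.

0.385 g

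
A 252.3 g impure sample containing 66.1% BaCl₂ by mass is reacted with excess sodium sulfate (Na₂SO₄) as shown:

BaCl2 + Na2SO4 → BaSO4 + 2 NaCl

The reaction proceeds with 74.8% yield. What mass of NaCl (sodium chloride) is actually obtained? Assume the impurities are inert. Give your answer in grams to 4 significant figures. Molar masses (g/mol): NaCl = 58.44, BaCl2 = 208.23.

70.02 g

Pure BaCl2 available = 252.3 g × 0.661 = 166.77 g.
n(BaCl2) = 166.77 g / 208.23 g/mol = 0.80089 mol.
From the equation the BaCl2:NaCl mole ratio is 1:2, so n(NaCl) = 0.80089 × 2/1 = 1.6018 mol.
Mass of NaCl = 1.6018 mol × 58.44 g/mol = 93.609 g.
Actual mass collected = 93.609 g × 0.748 = 70.019 g.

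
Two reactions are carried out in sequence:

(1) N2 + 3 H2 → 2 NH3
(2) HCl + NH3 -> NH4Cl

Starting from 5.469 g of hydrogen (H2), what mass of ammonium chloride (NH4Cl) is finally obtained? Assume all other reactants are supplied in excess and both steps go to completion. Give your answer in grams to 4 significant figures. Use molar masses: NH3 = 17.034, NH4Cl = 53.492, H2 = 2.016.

96.74 g

n(H2) = 5.4690 / 2.016 = 2.7128 mol.
Step 1 gives a 3:2 ratio of H2 to NH3, so n(NH3) = 1.8085 mol.
In step 2 the NH3:NH4Cl ratio is 1:1, so n(NH4Cl) = 1.8085 mol.
Mass of NH4Cl = 1.8085 × 53.492 = 96.742 g.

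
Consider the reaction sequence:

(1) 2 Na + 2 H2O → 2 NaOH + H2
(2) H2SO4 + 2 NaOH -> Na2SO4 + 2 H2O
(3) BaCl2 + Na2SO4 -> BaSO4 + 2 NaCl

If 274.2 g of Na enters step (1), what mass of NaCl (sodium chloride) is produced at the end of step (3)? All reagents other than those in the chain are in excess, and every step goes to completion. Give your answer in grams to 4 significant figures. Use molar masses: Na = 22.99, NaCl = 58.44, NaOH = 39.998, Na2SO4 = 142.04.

n(Na) = 274.2 / 22.99 = 11.927 mol.
Reaction (1): Na→NaOH ratio 2:2 ⇒ n(NaOH) = 11.927 mol.
Reaction (2): NaOH→Na2SO4 ratio 2:1 ⇒ n(Na2SO4) = 5.9635 mol.
Reaction (3): Na2SO4→NaCl ratio 1:2 ⇒ n(NaCl) = 11.927 mol.
Mass of NaCl = 11.927 × 58.44 = 697.01 g.

697.0 g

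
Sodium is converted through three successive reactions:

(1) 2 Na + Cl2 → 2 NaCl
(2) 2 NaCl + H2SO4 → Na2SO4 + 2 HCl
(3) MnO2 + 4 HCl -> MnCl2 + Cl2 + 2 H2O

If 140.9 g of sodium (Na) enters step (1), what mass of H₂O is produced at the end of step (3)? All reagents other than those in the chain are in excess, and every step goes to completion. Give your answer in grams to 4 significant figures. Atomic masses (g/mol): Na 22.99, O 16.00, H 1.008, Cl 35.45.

55.21 g

M(Na) = 22.99 g/mol.
M(H2O) = 2(1.008) + 16.00 = 18.016 g/mol.
n(Na) = 140.9 / 22.99 = 6.1288 mol.
Reaction (1): Na→NaCl ratio 2:2 ⇒ n(NaCl) = 6.1288 mol.
Reaction (2): NaCl→HCl ratio 2:2 ⇒ n(HCl) = 6.1288 mol.
Reaction (3): HCl→H2O ratio 4:2 ⇒ n(H2O) = 3.0644 mol.
Mass of H2O = 3.0644 × 18.016 = 55.208 g.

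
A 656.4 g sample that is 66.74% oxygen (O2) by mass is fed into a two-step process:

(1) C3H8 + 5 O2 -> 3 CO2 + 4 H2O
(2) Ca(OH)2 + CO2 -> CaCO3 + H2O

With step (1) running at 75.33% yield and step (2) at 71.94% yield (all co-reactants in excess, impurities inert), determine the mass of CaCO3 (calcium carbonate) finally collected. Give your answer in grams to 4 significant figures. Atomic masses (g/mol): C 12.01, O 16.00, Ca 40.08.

Pure O2 = 656.4 × 0.6674 = 438.08 g.
M(O2) = 2(16.00) = 32.00 g/mol.
M(CaCO3) = 40.08 + 12.01 + 3(16.00) = 100.09 g/mol.
n(O2) = 438.08 / 32.00 = 13.690 mol.
Step 1 (O2:CO2 = 5:3): theoretical n(CO2) = 8.2140 mol; at 75.33% yield, n(CO2) = 6.1876 mol.
Step 2 (CO2:CaCO3 = 1:1): theoretical n(CaCO3) = 6.1876 mol, so theoretical mass = 6.1876 × 100.09 = 619.32 g.
At 71.94% yield, actual mass of CaCO3 = 619.32 × 0.7194 = 445.54 g.

445.5 g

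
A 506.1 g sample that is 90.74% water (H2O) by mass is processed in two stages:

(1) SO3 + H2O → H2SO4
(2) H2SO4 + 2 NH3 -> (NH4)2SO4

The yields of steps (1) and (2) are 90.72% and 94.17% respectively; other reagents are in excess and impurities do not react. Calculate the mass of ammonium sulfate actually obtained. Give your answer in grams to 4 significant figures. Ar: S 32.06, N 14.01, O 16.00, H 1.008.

Pure H2O = 506.1 × 0.9074 = 459.24 g.
M(H2O) = 2(1.008) + 16.00 = 18.016 g/mol.
M((NH4)2SO4) = 2(14.01) + 8(1.008) + 32.06 + 4(16.00) = 132.144 g/mol.
n(H2O) = 459.24 / 18.016 = 25.490 mol.
Step 1 (H2O:H2SO4 = 1:1): theoretical n(H2SO4) = 25.490 mol; at 90.72% yield, n(H2SO4) = 23.125 mol.
Step 2 (H2SO4:(NH4)2SO4 = 1:1): theoretical n((NH4)2SO4) = 23.125 mol, so theoretical mass = 23.125 × 132.144 = 3055.8 g.
At 94.17% yield, actual mass of (NH4)2SO4 = 3055.8 × 0.9417 = 2877.7 g.

2878 g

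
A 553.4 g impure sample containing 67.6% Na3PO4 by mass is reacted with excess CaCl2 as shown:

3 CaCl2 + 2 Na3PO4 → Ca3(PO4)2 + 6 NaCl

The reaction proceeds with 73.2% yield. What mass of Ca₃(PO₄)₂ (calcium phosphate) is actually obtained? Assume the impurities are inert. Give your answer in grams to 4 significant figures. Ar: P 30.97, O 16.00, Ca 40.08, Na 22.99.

259.1 g

Pure Na3PO4 available = 553.4 g × 0.676 = 374.10 g.
M(Na3PO4) = 3(22.99) + 30.97 + 4(16.00) = 163.94 g/mol.
M(Ca3(PO4)2) = 3(40.08) + 2(30.97) + 8(16.00) = 310.18 g/mol.
n(Na3PO4) = 374.10 g / 163.94 g/mol = 2.2819 mol.
From the equation the Na3PO4:Ca3(PO4)2 mole ratio is 2:1, so n(Ca3(PO4)2) = 2.2819 × 1/2 = 1.1410 mol.
Mass of Ca3(PO4)2 = 1.1410 mol × 310.18 g/mol = 353.90 g.
Actual mass collected = 353.90 g × 0.732 = 259.06 g.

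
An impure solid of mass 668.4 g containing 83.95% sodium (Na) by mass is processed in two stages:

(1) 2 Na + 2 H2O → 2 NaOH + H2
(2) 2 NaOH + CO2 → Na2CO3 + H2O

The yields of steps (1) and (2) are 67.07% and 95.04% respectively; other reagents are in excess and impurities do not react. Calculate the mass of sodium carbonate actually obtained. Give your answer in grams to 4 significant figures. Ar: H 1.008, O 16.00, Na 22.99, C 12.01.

824.5 g

Pure Na = 668.4 × 0.8395 = 561.12 g.
M(Na) = 22.99 g/mol.
M(Na2CO3) = 2(22.99) + 12.01 + 3(16.00) = 105.99 g/mol.
n(Na) = 561.12 / 22.99 = 24.407 mol.
Step 1 (Na:NaOH = 2:2): theoretical n(NaOH) = 24.407 mol; at 67.07% yield, n(NaOH) = 16.370 mol.
Step 2 (NaOH:Na2CO3 = 2:1): theoretical n(Na2CO3) = 8.1850 mol, so theoretical mass = 8.1850 × 105.99 = 867.52 g.
At 95.04% yield, actual mass of Na2CO3 = 867.52 × 0.9504 = 824.49 g.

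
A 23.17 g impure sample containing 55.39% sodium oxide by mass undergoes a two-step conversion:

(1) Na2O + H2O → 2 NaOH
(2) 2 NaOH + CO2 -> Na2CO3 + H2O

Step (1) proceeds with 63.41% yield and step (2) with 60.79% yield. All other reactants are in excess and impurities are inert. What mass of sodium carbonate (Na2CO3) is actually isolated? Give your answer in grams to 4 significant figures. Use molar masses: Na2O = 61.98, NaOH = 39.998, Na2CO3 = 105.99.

Pure Na2O = 23.17 × 0.5539 = 12.834 g.
n(Na2O) = 12.834 / 61.98 = 0.20706 mol.
Step 1 (Na2O:NaOH = 1:2): theoretical n(NaOH) = 0.41413 mol; at 63.41% yield, n(NaOH) = 0.26260 mol.
Step 2 (NaOH:Na2CO3 = 2:1): theoretical n(Na2CO3) = 0.13130 mol, so theoretical mass = 0.13130 × 105.99 = 13.916 g.
At 60.79% yield, actual mass of Na2CO3 = 13.916 × 0.6079 = 8.4598 g.

8.460 g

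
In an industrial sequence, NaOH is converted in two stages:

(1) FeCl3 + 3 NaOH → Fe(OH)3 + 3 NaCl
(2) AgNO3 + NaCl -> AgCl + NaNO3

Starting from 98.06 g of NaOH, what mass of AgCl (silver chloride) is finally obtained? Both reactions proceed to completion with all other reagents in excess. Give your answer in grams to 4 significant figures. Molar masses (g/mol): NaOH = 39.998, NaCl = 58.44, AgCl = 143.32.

351.4 g

n(NaOH) = 98.060 / 39.998 = 2.4516 mol.
Step 1 gives a 3:3 ratio of NaOH to NaCl, so n(NaCl) = 2.4516 mol.
In step 2 the NaCl:AgCl ratio is 1:1, so n(AgCl) = 2.4516 mol.
Mass of AgCl = 2.4516 × 143.32 = 351.37 g.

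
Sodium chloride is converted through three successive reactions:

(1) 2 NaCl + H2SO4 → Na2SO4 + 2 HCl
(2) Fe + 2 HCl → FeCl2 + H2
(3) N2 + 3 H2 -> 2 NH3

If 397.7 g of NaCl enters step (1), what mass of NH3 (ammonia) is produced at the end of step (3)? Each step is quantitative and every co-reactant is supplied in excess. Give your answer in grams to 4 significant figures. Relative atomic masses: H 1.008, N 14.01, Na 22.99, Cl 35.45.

M(NaCl) = 22.99 + 35.45 = 58.44 g/mol.
M(NH3) = 14.01 + 3(1.008) = 17.034 g/mol.
n(NaCl) = 397.7 / 58.44 = 6.8053 mol.
Reaction (1): NaCl→HCl ratio 2:2 ⇒ n(HCl) = 6.8053 mol.
Reaction (2): HCl→H2 ratio 2:1 ⇒ n(H2) = 3.4026 mol.
Reaction (3): H2→NH3 ratio 3:2 ⇒ n(NH3) = 2.2684 mol.
Mass of NH3 = 2.2684 × 17.034 = 38.640 g.

38.64 g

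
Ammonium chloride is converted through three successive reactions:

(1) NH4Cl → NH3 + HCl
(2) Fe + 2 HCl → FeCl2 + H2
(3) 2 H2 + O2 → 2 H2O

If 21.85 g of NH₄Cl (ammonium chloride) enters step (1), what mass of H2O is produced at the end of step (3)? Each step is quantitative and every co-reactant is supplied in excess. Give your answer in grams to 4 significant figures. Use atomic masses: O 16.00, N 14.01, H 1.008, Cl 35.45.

M(NH4Cl) = 14.01 + 4(1.008) + 35.45 = 53.492 g/mol.
M(H2O) = 2(1.008) + 16.00 = 18.016 g/mol.
n(NH4Cl) = 21.85 / 53.492 = 0.40847 mol.
Reaction (1): NH4Cl→HCl ratio 1:1 ⇒ n(HCl) = 0.40847 mol.
Reaction (2): HCl→H2 ratio 2:1 ⇒ n(H2) = 0.20424 mol.
Reaction (3): H2→H2O ratio 2:2 ⇒ n(H2O) = 0.20424 mol.
Mass of H2O = 0.20424 × 18.016 = 3.6795 g.

3.680 g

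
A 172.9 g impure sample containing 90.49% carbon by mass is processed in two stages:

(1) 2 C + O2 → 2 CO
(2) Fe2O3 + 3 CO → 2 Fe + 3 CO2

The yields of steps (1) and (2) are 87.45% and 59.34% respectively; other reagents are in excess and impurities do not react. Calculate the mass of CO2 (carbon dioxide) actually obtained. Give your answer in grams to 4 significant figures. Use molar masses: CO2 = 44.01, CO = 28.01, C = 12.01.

297.5 g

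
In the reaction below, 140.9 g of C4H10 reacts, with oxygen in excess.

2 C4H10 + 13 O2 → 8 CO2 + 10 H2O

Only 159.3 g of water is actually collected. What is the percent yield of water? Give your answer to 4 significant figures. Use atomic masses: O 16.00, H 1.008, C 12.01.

M(C4H10) = 4(12.01) + 10(1.008) = 58.12 g/mol.
M(H2O) = 2(1.008) + 16.00 = 18.016 g/mol.
n(C4H10) = 140.90 g / 58.12 g/mol = 2.4243 mol.
From the equation the C4H10:H2O mole ratio is 2:10, so n(H2O) = 2.4243 × 10/2 = 12.121 mol.
Mass of H2O = 12.121 mol × 18.016 g/mol = 218.38 g.
This is the theoretical yield. Percent yield = 159.3 g / 218.38 g × 100% = 72.946%.

72.95 %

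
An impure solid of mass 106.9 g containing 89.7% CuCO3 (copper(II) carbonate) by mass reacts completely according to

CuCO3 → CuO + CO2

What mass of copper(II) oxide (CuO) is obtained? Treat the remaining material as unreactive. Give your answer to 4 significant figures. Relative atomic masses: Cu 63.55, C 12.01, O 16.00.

61.74 g

Mass of pure CuCO3 = 106.9 g × 0.897 = 95.889 g.
M(CuCO3) = 63.55 + 12.01 + 3(16.00) = 123.56 g/mol.
M(CuO) = 63.55 + 16.00 = 79.55 g/mol.
n(CuCO3) = 95.889 g / 123.56 g/mol = 0.77605 mol.
From the equation the CuCO3:CuO mole ratio is 1:1, so n(CuO) = 0.77605 × 1/1 = 0.77605 mol.
Mass of CuO = 0.77605 mol × 79.55 g/mol = 61.735 g.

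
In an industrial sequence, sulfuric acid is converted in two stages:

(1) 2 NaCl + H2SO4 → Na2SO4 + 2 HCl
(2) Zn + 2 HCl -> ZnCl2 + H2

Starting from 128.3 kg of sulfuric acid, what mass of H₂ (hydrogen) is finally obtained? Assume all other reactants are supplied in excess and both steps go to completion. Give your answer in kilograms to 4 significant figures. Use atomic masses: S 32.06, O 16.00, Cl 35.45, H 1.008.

2.637 kg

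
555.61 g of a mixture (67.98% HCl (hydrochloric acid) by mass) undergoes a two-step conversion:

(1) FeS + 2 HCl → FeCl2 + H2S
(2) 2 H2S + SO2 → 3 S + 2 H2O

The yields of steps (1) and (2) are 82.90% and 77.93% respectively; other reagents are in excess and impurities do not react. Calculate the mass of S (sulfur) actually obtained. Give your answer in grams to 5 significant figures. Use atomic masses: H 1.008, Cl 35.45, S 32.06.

Pure HCl = 555.61 × 0.6798 = 377.704 g.
M(HCl) = 1.008 + 35.45 = 36.458 g/mol.
M(S) = 32.06 g/mol.
n(HCl) = 377.704 / 36.458 = 10.3600 mol.
Step 1 (HCl:H2S = 2:1): theoretical n(H2S) = 5.17998 mol; at 82.90% yield, n(H2S) = 4.29421 mol.
Step 2 (H2S:S = 2:3): theoretical n(S) = 6.44131 mol, so theoretical mass = 6.44131 × 32.06 = 206.508 g.
At 77.93% yield, actual mass of S = 206.508 × 0.7793 = 160.932 g.

160.93 g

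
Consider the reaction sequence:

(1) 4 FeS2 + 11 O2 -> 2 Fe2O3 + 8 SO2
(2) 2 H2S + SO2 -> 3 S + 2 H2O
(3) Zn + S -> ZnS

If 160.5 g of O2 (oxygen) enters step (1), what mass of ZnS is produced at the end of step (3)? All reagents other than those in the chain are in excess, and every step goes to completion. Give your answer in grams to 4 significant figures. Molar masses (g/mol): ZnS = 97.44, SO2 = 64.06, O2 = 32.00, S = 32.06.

1066 g

n(O2) = 160.5 / 32.00 = 5.0156 mol.
Reaction (1): O2→SO2 ratio 11:8 ⇒ n(SO2) = 3.6477 mol.
Reaction (2): SO2→S ratio 1:3 ⇒ n(S) = 10.943 mol.
Reaction (3): S→ZnS ratio 1:1 ⇒ n(ZnS) = 10.943 mol.
Mass of ZnS = 10.943 × 97.44 = 1066.3 g.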